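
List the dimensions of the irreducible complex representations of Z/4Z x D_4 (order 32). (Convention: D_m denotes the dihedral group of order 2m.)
Dimensions: 1, 1, 1, 1, 1, 1, 1, 1, 1, 1, 1, 1, 1, 1, 1, 1, 2, 2, 2, 2

Justification: There are 20 irreducibles (= number of conjugacy classes). Their dimensions d_i satisfy sum d_i^2 = |G| = 32: 1 + 1 + 1 + 1 + 1 + 1 + 1 + 1 + 1 + 1 + 1 + 1 + 1 + 1 + 1 + 1 + 4 + 4 + 4 + 4 = 32. (For the product with Z/4Z: each of the 4 1-dim characters of Z/4Z tensors with each irrep of D_4, giving 4 copies of each D_4-dimension.)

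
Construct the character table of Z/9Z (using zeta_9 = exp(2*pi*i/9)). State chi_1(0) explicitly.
Character table of Z/9Z (irreps indexed chi_0,...,chi_8 with chi_k(m) = zeta_9^(k*m), zeta_9 = exp(2*pi*i/9)):
  irrep \ class  {0} (size 1)  {1} (size 1)    {2} (size 1)    {3} (size 1)    {4} (size 1)    {5} (size 1)    {6} (size 1)    {7} (size 1)    {8} (size 1)  
  chi_0          1             1               1               1               1               1               1               1               1             
  chi_1          1             exp(2*I*pi/9)   exp(4*I*pi/9)   exp(2*I*pi/3)   exp(8*I*pi/9)   exp(-8*I*pi/9)  exp(-2*I*pi/3)  exp(-4*I*pi/9)  exp(-2*I*pi/9)
  chi_2          1             exp(4*I*pi/9)   exp(8*I*pi/9)   exp(-2*I*pi/3)  exp(-2*I*pi/9)  exp(2*I*pi/9)   exp(2*I*pi/3)   exp(-8*I*pi/9)  exp(-4*I*pi/9)
  chi_3          1             exp(2*I*pi/3)   exp(-2*I*pi/3)  1               exp(2*I*pi/3)   exp(-2*I*pi/3)  1               exp(2*I*pi/3)   exp(-2*I*pi/3)
  chi_4          1             exp(8*I*pi/9)   exp(-2*I*pi/9)  exp(2*I*pi/3)   exp(-4*I*pi/9)  exp(4*I*pi/9)   exp(-2*I*pi/3)  exp(2*I*pi/9)   exp(-8*I*pi/9)
  chi_5          1             exp(-8*I*pi/9)  exp(2*I*pi/9)   exp(-2*I*pi/3)  exp(4*I*pi/9)   exp(-4*I*pi/9)  exp(2*I*pi/3)   exp(-2*I*pi/9)  exp(8*I*pi/9) 
  chi_6          1             exp(-2*I*pi/3)  exp(2*I*pi/3)   1               exp(-2*I*pi/3)  exp(2*I*pi/3)   1               exp(-2*I*pi/3)  exp(2*I*pi/3) 
  chi_7          1             exp(-4*I*pi/9)  exp(-8*I*pi/9)  exp(2*I*pi/3)   exp(2*I*pi/9)   exp(-2*I*pi/9)  exp(-2*I*pi/3)  exp(8*I*pi/9)   exp(4*I*pi/9) 
  chi_8          1             exp(-2*I*pi/9)  exp(-4*I*pi/9)  exp(-2*I*pi/3)  exp(-8*I*pi/9)  exp(8*I*pi/9)   exp(2*I*pi/3)   exp(4*I*pi/9)   exp(2*I*pi/9) 

Spot check: chi_1(0) = zeta_9^(1*0) = zeta_9^0 = 1.

Reasoning: Z/9Z is abelian, so all 9 irreducible complex representations are 1-dimensional. They are given by chi_k(m) = zeta_9^(k*m) for k = 0,...,8. Row orthogonality: sum_m chi_k(m) conj(chi_l(m)) = 9 * [k = l].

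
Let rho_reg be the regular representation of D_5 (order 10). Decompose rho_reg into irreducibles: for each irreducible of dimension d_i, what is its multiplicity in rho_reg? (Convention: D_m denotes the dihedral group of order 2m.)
Each irreducible V_i of dimension d_i appears with multiplicity d_i, i.e. rho_reg = (direct sum over all irreducibles V_i) d_i V_i. The irreducible dimensions for D_5 are 1, 1, 2, 2: 2 irreducibles of dimension 1, each with multiplicity 1; 2 irreducibles of dimension 2, each with multiplicity 2. Total dimension 2*1*1 + 2*2*2 = 10 = |G|.

General theorem: in the regular representation of a finite group G, each irreducible appears with multiplicity equal to its dimension. Check: dim(rho_reg) = sum d_i^2 = 1 + 1 + 4 + 4 = 10 = |G|.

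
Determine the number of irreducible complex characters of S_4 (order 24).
5

Solution. The number of irreducible complex representations of a finite group equals its number of conjugacy classes. Conjugacy classes in S_4 correspond to cycle types, i.e. partitions of 4; there are p(4) = 5 of them, so S_4 (order 24) has exactly 5 irreducible complex representations.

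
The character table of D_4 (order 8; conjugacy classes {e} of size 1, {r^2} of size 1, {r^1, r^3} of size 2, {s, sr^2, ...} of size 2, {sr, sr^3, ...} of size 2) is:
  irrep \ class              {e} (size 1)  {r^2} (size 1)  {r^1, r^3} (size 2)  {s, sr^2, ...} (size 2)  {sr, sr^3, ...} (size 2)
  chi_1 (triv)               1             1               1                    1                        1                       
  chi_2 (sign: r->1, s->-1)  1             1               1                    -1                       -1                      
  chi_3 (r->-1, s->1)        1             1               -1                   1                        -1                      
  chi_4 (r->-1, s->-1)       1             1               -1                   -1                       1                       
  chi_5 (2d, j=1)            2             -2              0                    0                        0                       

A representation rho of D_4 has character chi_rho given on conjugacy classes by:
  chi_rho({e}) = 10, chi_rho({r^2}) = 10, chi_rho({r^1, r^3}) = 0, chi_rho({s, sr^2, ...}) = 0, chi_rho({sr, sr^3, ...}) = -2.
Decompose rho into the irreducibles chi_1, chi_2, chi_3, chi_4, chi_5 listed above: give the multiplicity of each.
Multiplicities: chi_1: 2, chi_2: 3, chi_3: 3, chi_4: 2, chi_5: 0.

Proof sketch: Use <chi_rho, chi> = (1/|G|) sum_C |C| * chi_rho(C) * conj(chi(C)) with |G| = 8 for each irreducible chi in the table:
  <chi_rho, chi_1> = (1/8)[1*(10)*conj(1) + 1*(10)*conj(1) + 2*(0)*conj(1) + 2*(0)*conj(1) + 2*(-2)*conj(1)]
      = (1/8)[(10) + (10) + (0) + (0) + (-4)] = 16/8 = 2
  <chi_rho, chi_2> = (1/8)[1*(10)*conj(1) + 1*(10)*conj(1) + 2*(0)*conj(1) + 2*(0)*conj(-1) + 2*(-2)*conj(-1)]
      = (1/8)[(10) + (10) + (0) + (0) + (4)] = 24/8 = 3
  <chi_rho, chi_3> = (1/8)[1*(10)*conj(1) + 1*(10)*conj(1) + 2*(0)*conj(-1) + 2*(0)*conj(1) + 2*(-2)*conj(-1)]
      = (1/8)[(10) + (10) + (0) + (0) + (4)] = 24/8 = 3
  <chi_rho, chi_4> = (1/8)[1*(10)*conj(1) + 1*(10)*conj(1) + 2*(0)*conj(-1) + 2*(0)*conj(-1) + 2*(-2)*conj(1)]
      = (1/8)[(10) + (10) + (0) + (0) + (-4)] = 16/8 = 2
  <chi_rho, chi_5> = (1/8)[1*(10)*conj(2) + 1*(10)*conj(-2) + 2*(0)*conj(0) + 2*(0)*conj(0) + 2*(-2)*conj(0)]
      = (1/8)[(20) + (-20) + (0) + (0) + (0)] = 0/8 = 0
Dimension check: dim(rho) = sum (mult * dim) = 2*1 + 3*1 + 3*1 + 2*1 + 0*2 = 10 = chi_rho(e) = 10.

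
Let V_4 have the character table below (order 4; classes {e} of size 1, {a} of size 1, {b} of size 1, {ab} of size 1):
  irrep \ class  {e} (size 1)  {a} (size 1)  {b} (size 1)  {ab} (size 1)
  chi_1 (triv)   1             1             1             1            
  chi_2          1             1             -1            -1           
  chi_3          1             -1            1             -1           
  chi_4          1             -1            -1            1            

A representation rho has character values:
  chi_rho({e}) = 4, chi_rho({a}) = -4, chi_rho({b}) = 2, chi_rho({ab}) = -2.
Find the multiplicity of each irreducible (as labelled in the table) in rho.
Multiplicities: chi_1: 0, chi_2: 0, chi_3: 3, chi_4: 1.

Reasoning: Use <chi_rho, chi> = (1/|G|) sum_C |C| * chi_rho(C) * conj(chi(C)) with |G| = 4 for each irreducible chi in the table:
  <chi_rho, chi_1> = (1/4)[1*(4)*conj(1) + 1*(-4)*conj(1) + 1*(2)*conj(1) + 1*(-2)*conj(1)]
      = (1/4)[(4) + (-4) + (2) + (-2)] = 0/4 = 0
  <chi_rho, chi_2> = (1/4)[1*(4)*conj(1) + 1*(-4)*conj(1) + 1*(2)*conj(-1) + 1*(-2)*conj(-1)]
      = (1/4)[(4) + (-4) + (-2) + (2)] = 0/4 = 0
  <chi_rho, chi_3> = (1/4)[1*(4)*conj(1) + 1*(-4)*conj(-1) + 1*(2)*conj(1) + 1*(-2)*conj(-1)]
      = (1/4)[(4) + (4) + (2) + (2)] = 12/4 = 3
  <chi_rho, chi_4> = (1/4)[1*(4)*conj(1) + 1*(-4)*conj(-1) + 1*(2)*conj(-1) + 1*(-2)*conj(1)]
      = (1/4)[(4) + (4) + (-2) + (-2)] = 4/4 = 1
Dimension check: dim(rho) = sum (mult * dim) = 0*1 + 0*1 + 3*1 + 1*1 = 4 = chi_rho(e) = 4.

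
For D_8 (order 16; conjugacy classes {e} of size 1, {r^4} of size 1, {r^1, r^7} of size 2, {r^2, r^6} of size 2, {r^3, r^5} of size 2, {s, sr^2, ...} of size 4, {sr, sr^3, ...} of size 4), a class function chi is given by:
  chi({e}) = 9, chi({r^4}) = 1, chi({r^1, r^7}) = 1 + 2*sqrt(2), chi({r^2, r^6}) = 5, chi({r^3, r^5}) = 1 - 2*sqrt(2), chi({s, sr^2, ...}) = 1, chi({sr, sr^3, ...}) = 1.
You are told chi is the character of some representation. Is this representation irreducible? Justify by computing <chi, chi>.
Not irreducible (reducible): <chi, chi> = 11 > 1.

Why: <chi, chi> = (1/|G|) sum_C |C| * |chi(C)|^2 = (1/16)[1*|9|^2 + 1*|1|^2 + 2*|1 + 2*sqrt(2)|^2 + 2*|5|^2 + 2*|1 - 2*sqrt(2)|^2 + 4*|1|^2 + 4*|1|^2]
  = (1/16)[(81) + (1) + (8*sqrt(2) + 18) + (50) + (18 - 8*sqrt(2)) + (4) + (4)] = 176/16 = 11.
A character is irreducible iff <chi, chi> = 1, so this representation is reducible.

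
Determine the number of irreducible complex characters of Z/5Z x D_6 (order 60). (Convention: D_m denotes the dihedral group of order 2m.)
30

Reasoning: The number of irreducible complex representations of a finite group equals its number of conjugacy classes. For a direct product, #classes(G x H) = #classes(G) * #classes(H). Z/5Z has 5 classes (abelian), D_6 has 6 classes, so 5 * 6 = 30, so Z/5Z x D_6 (order 60) has exactly 30 irreducible complex representations.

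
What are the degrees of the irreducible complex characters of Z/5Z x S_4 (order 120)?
Dimensions: 1, 1, 1, 1, 1, 1, 1, 1, 1, 1, 2, 2, 2, 2, 2, 3, 3, 3, 3, 3, 3, 3, 3, 3, 3

Why: There are 25 irreducibles (= number of conjugacy classes). Their dimensions d_i satisfy sum d_i^2 = |G| = 120: 1 + 1 + 1 + 1 + 1 + 1 + 1 + 1 + 1 + 1 + 4 + 4 + 4 + 4 + 4 + 9 + 9 + 9 + 9 + 9 + 9 + 9 + 9 + 9 + 9 = 120. (For the product with Z/5Z: each of the 5 1-dim characters of Z/5Z tensors with each irrep of S_4, giving 5 copies of each S_4-dimension.)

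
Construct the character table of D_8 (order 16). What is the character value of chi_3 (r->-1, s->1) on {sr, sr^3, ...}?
Conjugacy classes: {e} of size 1, {r^4} of size 1, {r^1, r^7} of size 2, {r^2, r^6} of size 2, {r^3, r^5} of size 2, {s, sr^2, ...} of size 4, {sr, sr^3, ...} of size 4.
Character table:
  irrep \ class              {e} (size 1)  {r^4} (size 1)  {r^1, r^7} (size 2)  {r^2, r^6} (size 2)  {r^3, r^5} (size 2)  {s, sr^2, ...} (size 4)  {sr, sr^3, ...} (size 4)
  chi_1 (triv)               1             1               1                    1                    1                    1                        1                       
  chi_2 (sign: r->1, s->-1)  1             1               1                    1                    1                    -1                       -1                      
  chi_3 (r->-1, s->1)        1             1               -1                   1                    -1                   1                        -1                      
  chi_4 (r->-1, s->-1)       1             1               -1                   1                    -1                   -1                       1                       
  chi_5 (2d, j=1)            2             -2              sqrt(2)              0                    -sqrt(2)             0                        0                       
  chi_6 (2d, j=2)            2             2               0                    -2                   0                    0                        0                       
  chi_7 (2d, j=3)            2             -2              -sqrt(2)             0                    sqrt(2)              0                        0                       

Spot check: chi_3 (r->-1, s->1) on {sr, sr^3, ...} = -1.

Explanation: D_8 has order 2*8 = 16 with 7 conjugacy classes, hence 7 irreducibles. Sum of squared dims 1 + 1 + 1 + 1 + 4 + 4 + 4 = 16 = |G|. Linear characters come from the abelianisation; the 2-dimensional irreps have character r^k -> 2*cos(2*pi*j*k/8), reflections -> 0.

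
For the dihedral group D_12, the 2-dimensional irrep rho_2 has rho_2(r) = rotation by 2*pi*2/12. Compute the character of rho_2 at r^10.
chi_{rho_2}(r^10) = 2*cos(2*pi*2*10/12) = -1

Details: rho_2(r^10) is rotation by angle 2*pi*2*10/12, whose trace is 2*cos(2*pi*2*10/12) = -1.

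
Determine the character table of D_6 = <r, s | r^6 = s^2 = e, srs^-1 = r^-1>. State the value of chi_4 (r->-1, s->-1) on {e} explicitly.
Conjugacy classes: {e} of size 1, {r^3} of size 1, {r^1, r^5} of size 2, {r^2, r^4} of size 2, {s, sr^2, ...} of size 3, {sr, sr^3, ...} of size 3.
Character table:
  irrep \ class              {e} (size 1)  {r^3} (size 1)  {r^1, r^5} (size 2)  {r^2, r^4} (size 2)  {s, sr^2, ...} (size 3)  {sr, sr^3, ...} (size 3)
  chi_1 (triv)               1             1               1                    1                    1                        1                       
  chi_2 (sign: r->1, s->-1)  1             1               1                    1                    -1                       -1                      
  chi_3 (r->-1, s->1)        1             -1              -1                   1                    1                        -1                      
  chi_4 (r->-1, s->-1)       1             -1              -1                   1                    -1                       1                       
  chi_5 (2d, j=1)            2             -2              1                    -1                   0                        0                       
  chi_6 (2d, j=2)            2             2               -1                   -1                   0                        0                       

Spot check: chi_4 (r->-1, s->-1) on {e} = 1.

Explanation: D_6 has order 2*6 = 12 with 6 conjugacy classes, hence 6 irreducibles. Sum of squared dims 1 + 1 + 1 + 1 + 4 + 4 = 12 = |G|. Linear characters come from the abelianisation; the 2-dimensional irreps have character r^k -> 2*cos(2*pi*j*k/6), reflections -> 0.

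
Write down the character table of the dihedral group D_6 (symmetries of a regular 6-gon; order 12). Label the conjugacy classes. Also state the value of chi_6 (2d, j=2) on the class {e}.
Conjugacy classes: {e} of size 1, {r^3} of size 1, {r^1, r^5} of size 2, {r^2, r^4} of size 2, {s, sr^2, ...} of size 3, {sr, sr^3, ...} of size 3.
Character table:
  irrep \ class              {e} (size 1)  {r^3} (size 1)  {r^1, r^5} (size 2)  {r^2, r^4} (size 2)  {s, sr^2, ...} (size 3)  {sr, sr^3, ...} (size 3)
  chi_1 (triv)               1             1               1                    1                    1                        1                       
  chi_2 (sign: r->1, s->-1)  1             1               1                    1                    -1                       -1                      
  chi_3 (r->-1, s->1)        1             -1              -1                   1                    1                        -1                      
  chi_4 (r->-1, s->-1)       1             -1              -1                   1                    -1                       1                       
  chi_5 (2d, j=1)            2             -2              1                    -1                   0                        0                       
  chi_6 (2d, j=2)            2             2               -1                   -1                   0                        0                       

Spot check: chi_6 (2d, j=2) on {e} = 2.

Why: D_6 has order 2*6 = 12 with 6 conjugacy classes, hence 6 irreducibles. Sum of squared dims 1 + 1 + 1 + 1 + 4 + 4 = 12 = |G|. Linear characters come from the abelianisation; the 2-dimensional irreps have character r^k -> 2*cos(2*pi*j*k/6), reflections -> 0.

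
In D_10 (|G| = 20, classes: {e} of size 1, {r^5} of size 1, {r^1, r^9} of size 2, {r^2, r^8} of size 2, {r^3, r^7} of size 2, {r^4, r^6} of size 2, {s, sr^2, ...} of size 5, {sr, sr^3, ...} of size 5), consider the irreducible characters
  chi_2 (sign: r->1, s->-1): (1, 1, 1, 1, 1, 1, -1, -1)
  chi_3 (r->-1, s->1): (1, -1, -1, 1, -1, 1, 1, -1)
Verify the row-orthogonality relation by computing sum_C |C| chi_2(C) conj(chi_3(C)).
Sum = 0; so <chi_2, chi_3> = 0 (distinct irreducibles are orthogonal).

Justification: Compute term by term over conjugacy classes (|C| * chi_2(C) * conj(chi_3(C))):
  1*(1)*conj(1) + 1*(1)*conj(-1) + 2*(1)*conj(-1) + 2*(1)*conj(1) + 2*(1)*conj(-1) + 2*(1)*conj(1) + 5*(-1)*conj(1) + 5*(-1)*conj(-1)
  = (1) + (-1) + (-2) + (2) + (-2) + (2) + (-5) + (5)
  = 0.
Dividing by |G| = 20 gives 0/20 = 0, matching the row-orthogonality relation <chi_2, chi_3> = [chi_2 = chi_3].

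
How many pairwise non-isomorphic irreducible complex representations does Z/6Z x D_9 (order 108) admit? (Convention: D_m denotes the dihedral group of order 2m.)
36

Proof sketch: The number of irreducible complex representations of a finite group equals its number of conjugacy classes. For a direct product, #classes(G x H) = #classes(G) * #classes(H). Z/6Z has 6 classes (abelian), D_9 has 6 classes, so 6 * 6 = 36, so Z/6Z x D_9 (order 108) has exactly 36 irreducible complex representations.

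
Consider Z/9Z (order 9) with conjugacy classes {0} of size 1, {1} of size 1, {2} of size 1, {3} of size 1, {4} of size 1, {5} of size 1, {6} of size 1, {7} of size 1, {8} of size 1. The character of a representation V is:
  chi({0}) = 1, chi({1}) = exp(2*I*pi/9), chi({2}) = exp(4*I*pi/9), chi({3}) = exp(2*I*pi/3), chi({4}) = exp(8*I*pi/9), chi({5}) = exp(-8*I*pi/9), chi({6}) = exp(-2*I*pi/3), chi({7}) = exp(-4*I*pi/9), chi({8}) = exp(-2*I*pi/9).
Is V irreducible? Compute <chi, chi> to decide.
Irreducible: <chi, chi> = 1.

Derivation: <chi, chi> = (1/|G|) sum_C |C| * |chi(C)|^2 = (1/9)[1*|1|^2 + 1*|exp(2*I*pi/9)|^2 + 1*|exp(4*I*pi/9)|^2 + 1*|exp(2*I*pi/3)|^2 + 1*|exp(8*I*pi/9)|^2 + 1*|exp(-8*I*pi/9)|^2 + 1*|exp(-2*I*pi/3)|^2 + 1*|exp(-4*I*pi/9)|^2 + 1*|exp(-2*I*pi/9)|^2]
  = (1/9)[(1) + (1) + (1) + (1) + (1) + (1) + (1) + (1) + (1)] = 9/9 = 1.
(Exp terms are combined using exp(i*s)*conj(exp(i*t)) = exp(i*(s-t)), and sums of them are collapsed using the identity that for every m > 1 the m distinct m-th roots of unity sum to 0, e.g. 1 + exp(2*I*pi/3) + exp(-2*I*pi/3) = 0.)
A character is irreducible iff <chi, chi> = 1, so this representation is irreducible.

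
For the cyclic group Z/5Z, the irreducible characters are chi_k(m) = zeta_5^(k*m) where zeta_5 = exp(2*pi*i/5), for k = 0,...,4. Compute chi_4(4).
chi_4(4) = zeta_5^16 = exp(2*I*pi/5)

Reasoning: chi_4(4) = zeta_5^(4*4) = zeta_5^16. Since zeta_5^5 = 1, this equals zeta_5^1 = exp(2*pi*i*1/5) = exp(2*I*pi/5).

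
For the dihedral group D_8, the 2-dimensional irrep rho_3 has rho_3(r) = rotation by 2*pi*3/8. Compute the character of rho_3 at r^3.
chi_{rho_3}(r^3) = 2*cos(2*pi*3*3/8) = sqrt(2)

Justification: rho_3(r^3) is rotation by angle 2*pi*3*3/8, whose trace is 2*cos(2*pi*3*3/8) = sqrt(2).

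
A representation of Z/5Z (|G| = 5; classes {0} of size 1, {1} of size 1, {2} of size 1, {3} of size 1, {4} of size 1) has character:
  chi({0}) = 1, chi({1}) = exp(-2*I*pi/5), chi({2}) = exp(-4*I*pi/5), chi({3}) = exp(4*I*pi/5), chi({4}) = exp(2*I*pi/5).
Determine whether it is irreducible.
Irreducible: <chi, chi> = 1.

Solution. <chi, chi> = (1/|G|) sum_C |C| * |chi(C)|^2 = (1/5)[1*|1|^2 + 1*|exp(-2*I*pi/5)|^2 + 1*|exp(-4*I*pi/5)|^2 + 1*|exp(4*I*pi/5)|^2 + 1*|exp(2*I*pi/5)|^2]
  = (1/5)[(1) + (1) + (1) + (1) + (1)] = 5/5 = 1.
(Exp terms are combined using exp(i*s)*conj(exp(i*t)) = exp(i*(s-t)), and sums of them are collapsed using the identity that for every m > 1 the m distinct m-th roots of unity sum to 0, e.g. 1 + exp(2*I*pi/3) + exp(-2*I*pi/3) = 0.)
A character is irreducible iff <chi, chi> = 1, so this representation is irreducible.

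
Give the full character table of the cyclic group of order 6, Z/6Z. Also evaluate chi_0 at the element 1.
Character table of Z/6Z (irreps indexed chi_0,...,chi_5 with chi_k(m) = zeta_6^(k*m), zeta_6 = exp(2*pi*i/6)):
  irrep \ class  {0} (size 1)  {1} (size 1)    {2} (size 1)    {3} (size 1)  {4} (size 1)    {5} (size 1)  
  chi_0          1             1               1               1             1               1             
  chi_1          1             exp(I*pi/3)     exp(2*I*pi/3)   -1            exp(-2*I*pi/3)  exp(-I*pi/3)  
  chi_2          1             exp(2*I*pi/3)   exp(-2*I*pi/3)  1             exp(2*I*pi/3)   exp(-2*I*pi/3)
  chi_3          1             -1              1               -1            1               -1            
  chi_4          1             exp(-2*I*pi/3)  exp(2*I*pi/3)   1             exp(-2*I*pi/3)  exp(2*I*pi/3) 
  chi_5          1             exp(-I*pi/3)    exp(-2*I*pi/3)  -1            exp(2*I*pi/3)   exp(I*pi/3)   

Spot check: chi_0(1) = zeta_6^(0*1) = zeta_6^0 = 1.

Solution. Z/6Z is abelian, so all 6 irreducible complex representations are 1-dimensional. They are given by chi_k(m) = zeta_6^(k*m) for k = 0,...,5. Row orthogonality: sum_m chi_k(m) conj(chi_l(m)) = 6 * [k = l].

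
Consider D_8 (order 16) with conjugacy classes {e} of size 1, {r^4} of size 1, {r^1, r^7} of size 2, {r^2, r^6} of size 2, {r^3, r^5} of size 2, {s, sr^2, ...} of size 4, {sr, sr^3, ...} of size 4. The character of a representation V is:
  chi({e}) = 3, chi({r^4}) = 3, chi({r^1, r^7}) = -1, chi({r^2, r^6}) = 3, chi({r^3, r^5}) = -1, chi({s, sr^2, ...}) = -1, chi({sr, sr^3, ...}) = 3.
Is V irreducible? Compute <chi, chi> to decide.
Not irreducible (reducible): <chi, chi> = 5 > 1.

<chi, chi> = (1/|G|) sum_C |C| * |chi(C)|^2 = (1/16)[1*|3|^2 + 1*|3|^2 + 2*|-1|^2 + 2*|3|^2 + 2*|-1|^2 + 4*|-1|^2 + 4*|3|^2]
  = (1/16)[(9) + (9) + (2) + (18) + (2) + (4) + (36)] = 80/16 = 5.
A character is irreducible iff <chi, chi> = 1, so this representation is reducible.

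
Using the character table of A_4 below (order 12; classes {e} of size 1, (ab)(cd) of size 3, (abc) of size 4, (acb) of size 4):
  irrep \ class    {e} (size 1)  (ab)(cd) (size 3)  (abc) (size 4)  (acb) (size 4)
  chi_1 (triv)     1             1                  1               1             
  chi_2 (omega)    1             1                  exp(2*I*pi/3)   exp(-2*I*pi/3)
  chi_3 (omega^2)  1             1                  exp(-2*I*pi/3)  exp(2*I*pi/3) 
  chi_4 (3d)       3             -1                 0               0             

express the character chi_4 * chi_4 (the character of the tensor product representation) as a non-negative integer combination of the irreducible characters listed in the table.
chi_4 tensor chi_4 = chi_1 + chi_2 + chi_3 + 2*chi_4 (all other irreducibles have multiplicity 0).

The character of a tensor product is the pointwise product (chi_4 * chi_4)(C) = chi_4(C) * chi_4(C):
  {e}: (3)*(3), (ab)(cd): (-1)*(-1), (abc): (0)*(0), (acb): (0)*(0)
so (chi_4 * chi_4) takes values
  {e} -> 9, (ab)(cd) -> 1, (abc) -> 0, (acb) -> 0.
Now take the inner product of this character with each irreducible chi from the table, <chi_4*chi_4, chi> = (1/12) sum_C |C| (chi_4*chi_4)(C) conj(chi(C)):
  <chi_4*chi_4, chi_1> = (1/12)[1*(9)*conj(1) + 3*(1)*conj(1) + 4*(0)*conj(1) + 4*(0)*conj(1)]
      = (1/12)[(9) + (3) + (0) + (0)] = 12/12 = 1
  <chi_4*chi_4, chi_2> = (1/12)[1*(9)*conj(1) + 3*(1)*conj(1) + 4*(0)*conj(exp(2*I*pi/3)) + 4*(0)*conj(exp(-2*I*pi/3))]
      = (1/12)[(9) + (3) + (0) + (0)] = 12/12 = 1
  <chi_4*chi_4, chi_3> = (1/12)[1*(9)*conj(1) + 3*(1)*conj(1) + 4*(0)*conj(exp(-2*I*pi/3)) + 4*(0)*conj(exp(2*I*pi/3))]
      = (1/12)[(9) + (3) + (0) + (0)] = 12/12 = 1
  <chi_4*chi_4, chi_4> = (1/12)[1*(9)*conj(3) + 3*(1)*conj(-1) + 4*(0)*conj(0) + 4*(0)*conj(0)]
      = (1/12)[(27) + (-3) + (0) + (0)] = 24/12 = 2
(Exp terms are combined using exp(i*s)*conj(exp(i*t)) = exp(i*(s-t)), and sums of them are collapsed using the identity that for every m > 1 the m distinct m-th roots of unity sum to 0, e.g. 1 + exp(2*I*pi/3) + exp(-2*I*pi/3) = 0.)
Hence the multiplicities are chi_1: 1, chi_2: 1, chi_3: 1, chi_4: 2. Dimension check: dim(chi_4)*dim(chi_4) = 3*3 = 9 and sum (mult * dim) = 1*1 + 1*1 + 1*1 + 2*3 = 9.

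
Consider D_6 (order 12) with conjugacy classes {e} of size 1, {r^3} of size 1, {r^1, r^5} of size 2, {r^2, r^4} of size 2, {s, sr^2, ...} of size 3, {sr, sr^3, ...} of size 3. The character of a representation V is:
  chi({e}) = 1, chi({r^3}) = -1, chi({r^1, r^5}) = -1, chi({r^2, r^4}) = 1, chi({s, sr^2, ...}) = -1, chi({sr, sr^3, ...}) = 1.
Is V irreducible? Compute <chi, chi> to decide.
Irreducible: <chi, chi> = 1.

Justification: <chi, chi> = (1/|G|) sum_C |C| * |chi(C)|^2 = (1/12)[1*|1|^2 + 1*|-1|^2 + 2*|-1|^2 + 2*|1|^2 + 3*|-1|^2 + 3*|1|^2]
  = (1/12)[(1) + (1) + (2) + (2) + (3) + (3)] = 12/12 = 1.
A character is irreducible iff <chi, chi> = 1, so this representation is irreducible.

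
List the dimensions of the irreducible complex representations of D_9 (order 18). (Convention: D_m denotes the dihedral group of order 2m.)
Dimensions: 1, 1, 2, 2, 2, 2

Solution. There are 6 irreducibles (= number of conjugacy classes). Their dimensions d_i satisfy sum d_i^2 = |G| = 18: 1 + 1 + 4 + 4 + 4 + 4 = 18.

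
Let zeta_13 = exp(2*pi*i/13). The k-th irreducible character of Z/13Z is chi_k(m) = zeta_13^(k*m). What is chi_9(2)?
chi_9(2) = zeta_13^18 = exp(10*I*pi/13)

Explanation: chi_9(2) = zeta_13^(9*2) = zeta_13^18. Since zeta_13^13 = 1, this equals zeta_13^5 = exp(2*pi*i*5/13) = exp(10*I*pi/13).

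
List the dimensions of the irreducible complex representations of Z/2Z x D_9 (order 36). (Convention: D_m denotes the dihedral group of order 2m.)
Dimensions: 1, 1, 1, 1, 2, 2, 2, 2, 2, 2, 2, 2

There are 12 irreducibles (= number of conjugacy classes). Their dimensions d_i satisfy sum d_i^2 = |G| = 36: 1 + 1 + 1 + 1 + 4 + 4 + 4 + 4 + 4 + 4 + 4 + 4 = 36. (For the product with Z/2Z: each of the 2 1-dim characters of Z/2Z tensors with each irrep of D_9, giving 2 copies of each D_9-dimension.)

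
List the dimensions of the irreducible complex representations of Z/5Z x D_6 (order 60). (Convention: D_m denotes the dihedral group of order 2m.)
Dimensions: 1, 1, 1, 1, 1, 1, 1, 1, 1, 1, 1, 1, 1, 1, 1, 1, 1, 1, 1, 1, 2, 2, 2, 2, 2, 2, 2, 2, 2, 2

Reasoning: There are 30 irreducibles (= number of conjugacy classes). Their dimensions d_i satisfy sum d_i^2 = |G| = 60: 1 + 1 + 1 + 1 + 1 + 1 + 1 + 1 + 1 + 1 + 1 + 1 + 1 + 1 + 1 + 1 + 1 + 1 + 1 + 1 + 4 + 4 + 4 + 4 + 4 + 4 + 4 + 4 + 4 + 4 = 60. (For the product with Z/5Z: each of the 5 1-dim characters of Z/5Z tensors with each irrep of D_6, giving 5 copies of each D_6-dimension.)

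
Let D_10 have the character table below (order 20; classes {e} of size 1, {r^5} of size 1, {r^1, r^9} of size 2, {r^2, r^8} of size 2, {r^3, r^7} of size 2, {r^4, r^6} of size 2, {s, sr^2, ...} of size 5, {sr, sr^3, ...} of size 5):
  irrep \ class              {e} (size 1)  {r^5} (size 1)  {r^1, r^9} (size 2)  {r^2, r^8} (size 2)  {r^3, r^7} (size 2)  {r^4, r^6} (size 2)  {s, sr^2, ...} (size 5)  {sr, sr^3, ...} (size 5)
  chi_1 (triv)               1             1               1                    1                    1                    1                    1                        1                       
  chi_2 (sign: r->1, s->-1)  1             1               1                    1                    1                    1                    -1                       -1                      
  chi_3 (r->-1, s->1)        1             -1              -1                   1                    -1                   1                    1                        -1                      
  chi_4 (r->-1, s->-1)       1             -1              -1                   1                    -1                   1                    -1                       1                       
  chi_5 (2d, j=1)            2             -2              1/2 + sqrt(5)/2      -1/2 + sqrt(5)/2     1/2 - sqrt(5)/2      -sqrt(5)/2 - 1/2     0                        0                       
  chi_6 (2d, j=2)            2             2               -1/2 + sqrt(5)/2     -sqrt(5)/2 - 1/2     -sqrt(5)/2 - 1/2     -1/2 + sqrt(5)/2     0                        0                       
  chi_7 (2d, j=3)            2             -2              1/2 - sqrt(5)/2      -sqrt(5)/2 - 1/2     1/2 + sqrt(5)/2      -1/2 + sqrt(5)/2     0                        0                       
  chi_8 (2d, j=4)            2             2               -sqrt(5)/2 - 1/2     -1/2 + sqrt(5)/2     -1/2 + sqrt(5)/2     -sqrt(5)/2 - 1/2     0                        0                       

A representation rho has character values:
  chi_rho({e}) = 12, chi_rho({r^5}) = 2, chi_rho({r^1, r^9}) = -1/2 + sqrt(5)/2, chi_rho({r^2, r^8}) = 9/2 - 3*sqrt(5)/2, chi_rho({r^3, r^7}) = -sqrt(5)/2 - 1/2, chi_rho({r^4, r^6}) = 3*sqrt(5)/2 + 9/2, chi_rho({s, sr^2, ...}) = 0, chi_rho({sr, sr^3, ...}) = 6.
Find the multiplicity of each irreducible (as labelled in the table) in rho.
Multiplicities: chi_1: 3, chi_2: 0, chi_3: 0, chi_4: 3, chi_5: 0, chi_6: 2, chi_7: 1, chi_8: 0.

Reasoning: Use <chi_rho, chi> = (1/|G|) sum_C |C| * chi_rho(C) * conj(chi(C)) with |G| = 20 for each irreducible chi in the table:
  <chi_rho, chi_1> = (1/20)[1*(12)*conj(1) + 1*(2)*conj(1) + 2*(-1/2 + sqrt(5)/2)*conj(1) + 2*(9/2 - 3*sqrt(5)/2)*conj(1) + 2*(-sqrt(5)/2 - 1/2)*conj(1) + 2*(3*sqrt(5)/2 + 9/2)*conj(1) + 5*(0)*conj(1) + 5*(6)*conj(1)]
      = (1/20)[(12) + (2) + (-1 + sqrt(5)) + (9 - 3*sqrt(5)) + (-sqrt(5) - 1) + (3*sqrt(5) + 9) + (0) + (30)] = 60/20 = 3
  <chi_rho, chi_2> = (1/20)[1*(12)*conj(1) + 1*(2)*conj(1) + 2*(-1/2 + sqrt(5)/2)*conj(1) + 2*(9/2 - 3*sqrt(5)/2)*conj(1) + 2*(-sqrt(5)/2 - 1/2)*conj(1) + 2*(3*sqrt(5)/2 + 9/2)*conj(1) + 5*(0)*conj(-1) + 5*(6)*conj(-1)]
      = (1/20)[(12) + (2) + (-1 + sqrt(5)) + (9 - 3*sqrt(5)) + (-sqrt(5) - 1) + (3*sqrt(5) + 9) + (0) + (-30)] = 0/20 = 0
  <chi_rho, chi_3> = (1/20)[1*(12)*conj(1) + 1*(2)*conj(-1) + 2*(-1/2 + sqrt(5)/2)*conj(-1) + 2*(9/2 - 3*sqrt(5)/2)*conj(1) + 2*(-sqrt(5)/2 - 1/2)*conj(-1) + 2*(3*sqrt(5)/2 + 9/2)*conj(1) + 5*(0)*conj(1) + 5*(6)*conj(-1)]
      = (1/20)[(12) + (-2) + (1 - sqrt(5)) + (9 - 3*sqrt(5)) + (1 + sqrt(5)) + (3*sqrt(5) + 9) + (0) + (-30)] = 0/20 = 0
  <chi_rho, chi_4> = (1/20)[1*(12)*conj(1) + 1*(2)*conj(-1) + 2*(-1/2 + sqrt(5)/2)*conj(-1) + 2*(9/2 - 3*sqrt(5)/2)*conj(1) + 2*(-sqrt(5)/2 - 1/2)*conj(-1) + 2*(3*sqrt(5)/2 + 9/2)*conj(1) + 5*(0)*conj(-1) + 5*(6)*conj(1)]
      = (1/20)[(12) + (-2) + (1 - sqrt(5)) + (9 - 3*sqrt(5)) + (1 + sqrt(5)) + (3*sqrt(5) + 9) + (0) + (30)] = 60/20 = 3
  <chi_rho, chi_5> = (1/20)[1*(12)*conj(2) + 1*(2)*conj(-2) + 2*(-1/2 + sqrt(5)/2)*conj(1/2 + sqrt(5)/2) + 2*(9/2 - 3*sqrt(5)/2)*conj(-1/2 + sqrt(5)/2) + 2*(-sqrt(5)/2 - 1/2)*conj(1/2 - sqrt(5)/2) + 2*(3*sqrt(5)/2 + 9/2)*conj(-sqrt(5)/2 - 1/2) + 5*(0)*conj(0) + 5*(6)*conj(0)]
      = (1/20)[(24) + (-4) + (2) + (-12 + 6*sqrt(5)) + (2) + (-6*sqrt(5) - 12) + (0) + (0)] = 0/20 = 0
  <chi_rho, chi_6> = (1/20)[1*(12)*conj(2) + 1*(2)*conj(2) + 2*(-1/2 + sqrt(5)/2)*conj(-1/2 + sqrt(5)/2) + 2*(9/2 - 3*sqrt(5)/2)*conj(-sqrt(5)/2 - 1/2) + 2*(-sqrt(5)/2 - 1/2)*conj(-sqrt(5)/2 - 1/2) + 2*(3*sqrt(5)/2 + 9/2)*conj(-1/2 + sqrt(5)/2) + 5*(0)*conj(0) + 5*(6)*conj(0)]
      = (1/20)[(24) + (4) + (3 - sqrt(5)) + (3 - 3*sqrt(5)) + (sqrt(5) + 3) + (3 + 3*sqrt(5)) + (0) + (0)] = 40/20 = 2
  <chi_rho, chi_7> = (1/20)[1*(12)*conj(2) + 1*(2)*conj(-2) + 2*(-1/2 + sqrt(5)/2)*conj(1/2 - sqrt(5)/2) + 2*(9/2 - 3*sqrt(5)/2)*conj(-sqrt(5)/2 - 1/2) + 2*(-sqrt(5)/2 - 1/2)*conj(1/2 + sqrt(5)/2) + 2*(3*sqrt(5)/2 + 9/2)*conj(-1/2 + sqrt(5)/2) + 5*(0)*conj(0) + 5*(6)*conj(0)]
      = (1/20)[(24) + (-4) + (-3 + sqrt(5)) + (3 - 3*sqrt(5)) + (-3 - sqrt(5)) + (3 + 3*sqrt(5)) + (0) + (0)] = 20/20 = 1
  <chi_rho, chi_8> = (1/20)[1*(12)*conj(2) + 1*(2)*conj(2) + 2*(-1/2 + sqrt(5)/2)*conj(-sqrt(5)/2 - 1/2) + 2*(9/2 - 3*sqrt(5)/2)*conj(-1/2 + sqrt(5)/2) + 2*(-sqrt(5)/2 - 1/2)*conj(-1/2 + sqrt(5)/2) + 2*(3*sqrt(5)/2 + 9/2)*conj(-sqrt(5)/2 - 1/2) + 5*(0)*conj(0) + 5*(6)*conj(0)]
      = (1/20)[(24) + (4) + (-2) + (-12 + 6*sqrt(5)) + (-2) + (-6*sqrt(5) - 12) + (0) + (0)] = 0/20 = 0
Dimension check: dim(rho) = sum (mult * dim) = 3*1 + 0*1 + 0*1 + 3*1 + 0*2 + 2*2 + 1*2 + 0*2 = 12 = chi_rho(e) = 12.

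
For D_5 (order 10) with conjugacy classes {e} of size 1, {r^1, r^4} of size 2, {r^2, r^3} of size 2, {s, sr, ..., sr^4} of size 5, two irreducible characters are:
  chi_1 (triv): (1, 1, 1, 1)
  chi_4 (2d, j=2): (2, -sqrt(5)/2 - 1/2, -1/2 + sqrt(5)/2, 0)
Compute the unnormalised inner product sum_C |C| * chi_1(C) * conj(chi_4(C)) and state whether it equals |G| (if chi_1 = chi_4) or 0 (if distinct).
Sum = 0; so <chi_1, chi_4> = 0 (distinct irreducibles are orthogonal).

Working: Compute term by term over conjugacy classes (|C| * chi_1(C) * conj(chi_4(C))):
  1*(1)*conj(2) + 2*(1)*conj(-sqrt(5)/2 - 1/2) + 2*(1)*conj(-1/2 + sqrt(5)/2) + 5*(1)*conj(0)
  = (2) + (-sqrt(5) - 1) + (-1 + sqrt(5)) + (0)
  = 0.
Dividing by |G| = 10 gives 0/10 = 0, matching the row-orthogonality relation <chi_1, chi_4> = [chi_1 = chi_4].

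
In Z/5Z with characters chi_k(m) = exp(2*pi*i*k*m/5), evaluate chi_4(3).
chi_4(3) = zeta_5^12 = exp(4*I*pi/5)

Working: chi_4(3) = zeta_5^(4*3) = zeta_5^12. Since zeta_5^5 = 1, this equals zeta_5^2 = exp(2*pi*i*2/5) = exp(4*I*pi/5).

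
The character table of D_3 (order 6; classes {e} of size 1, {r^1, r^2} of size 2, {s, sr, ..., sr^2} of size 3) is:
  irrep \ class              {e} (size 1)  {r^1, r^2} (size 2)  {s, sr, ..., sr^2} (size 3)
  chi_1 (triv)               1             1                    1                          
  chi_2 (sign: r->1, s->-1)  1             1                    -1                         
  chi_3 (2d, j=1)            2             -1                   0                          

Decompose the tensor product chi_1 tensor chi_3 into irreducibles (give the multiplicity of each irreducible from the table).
chi_1 tensor chi_3 = chi_3 (all other irreducibles have multiplicity 0).

Proof sketch: The character of a tensor product is the pointwise product (chi_1 * chi_3)(C) = chi_1(C) * chi_3(C):
  {e}: (1)*(2), {r^1, r^2}: (1)*(-1), {s, sr, ..., sr^2}: (1)*(0)
so (chi_1 * chi_3) takes values
  {e} -> 2, {r^1, r^2} -> -1, {s, sr, ..., sr^2} -> 0.
Now take the inner product of this character with each irreducible chi from the table, <chi_1*chi_3, chi> = (1/6) sum_C |C| (chi_1*chi_3)(C) conj(chi(C)):
  <chi_1*chi_3, chi_1> = (1/6)[1*(2)*conj(1) + 2*(-1)*conj(1) + 3*(0)*conj(1)]
      = (1/6)[(2) + (-2) + (0)] = 0/6 = 0
  <chi_1*chi_3, chi_2> = (1/6)[1*(2)*conj(1) + 2*(-1)*conj(1) + 3*(0)*conj(-1)]
      = (1/6)[(2) + (-2) + (0)] = 0/6 = 0
  <chi_1*chi_3, chi_3> = (1/6)[1*(2)*conj(2) + 2*(-1)*conj(-1) + 3*(0)*conj(0)]
      = (1/6)[(4) + (2) + (0)] = 6/6 = 1
Hence the multiplicities are chi_3: 1. Dimension check: dim(chi_1)*dim(chi_3) = 1*2 = 2 and sum (mult * dim) = 1*2 = 2.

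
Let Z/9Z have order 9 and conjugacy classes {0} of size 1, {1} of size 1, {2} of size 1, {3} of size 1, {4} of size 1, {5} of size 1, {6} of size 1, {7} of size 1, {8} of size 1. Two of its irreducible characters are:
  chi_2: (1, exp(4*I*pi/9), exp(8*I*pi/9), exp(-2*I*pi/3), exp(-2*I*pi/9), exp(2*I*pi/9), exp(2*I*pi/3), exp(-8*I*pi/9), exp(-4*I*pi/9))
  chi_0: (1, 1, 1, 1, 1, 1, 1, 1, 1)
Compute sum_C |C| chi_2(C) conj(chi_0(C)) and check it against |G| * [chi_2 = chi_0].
Sum = 0; so <chi_2, chi_0> = 0 (distinct irreducibles are orthogonal).

Details: Compute term by term over conjugacy classes (|C| * chi_2(C) * conj(chi_0(C))):
  1*(1)*conj(1) + 1*(exp(4*I*pi/9))*conj(1) + 1*(exp(8*I*pi/9))*conj(1) + 1*(exp(-2*I*pi/3))*conj(1) + 1*(exp(-2*I*pi/9))*conj(1) + 1*(exp(2*I*pi/9))*conj(1) + 1*(exp(2*I*pi/3))*conj(1) + 1*(exp(-8*I*pi/9))*conj(1) + 1*(exp(-4*I*pi/9))*conj(1)
  = (1) + (exp(4*I*pi/9)) + (exp(8*I*pi/9)) + (exp(-2*I*pi/3)) + (exp(-2*I*pi/9)) + (exp(2*I*pi/9)) + (exp(2*I*pi/3)) + (exp(-8*I*pi/9)) + (exp(-4*I*pi/9))
  = 0.
(Exp terms are combined using exp(i*s)*conj(exp(i*t)) = exp(i*(s-t)), and sums of them are collapsed using the identity that for every m > 1 the m distinct m-th roots of unity sum to 0, e.g. 1 + exp(2*I*pi/3) + exp(-2*I*pi/3) = 0.)
Dividing by |G| = 9 gives 0/9 = 0, matching the row-orthogonality relation <chi_2, chi_0> = [chi_2 = chi_0].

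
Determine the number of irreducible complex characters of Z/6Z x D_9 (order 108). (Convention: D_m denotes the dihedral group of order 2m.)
36

Solution. The number of irreducible complex representations of a finite group equals its number of conjugacy classes. For a direct product, #classes(G x H) = #classes(G) * #classes(H). Z/6Z has 6 classes (abelian), D_9 has 6 classes, so 6 * 6 = 36, so Z/6Z x D_9 (order 108) has exactly 36 irreducible complex representations.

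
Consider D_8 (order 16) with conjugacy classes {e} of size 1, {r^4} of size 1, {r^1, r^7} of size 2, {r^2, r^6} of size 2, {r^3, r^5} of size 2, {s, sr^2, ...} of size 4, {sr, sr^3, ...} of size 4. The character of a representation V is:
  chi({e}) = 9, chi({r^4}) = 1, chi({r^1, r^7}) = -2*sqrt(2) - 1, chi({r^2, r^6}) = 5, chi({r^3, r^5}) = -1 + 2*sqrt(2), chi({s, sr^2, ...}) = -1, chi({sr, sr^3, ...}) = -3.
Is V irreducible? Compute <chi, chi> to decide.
Not irreducible (reducible): <chi, chi> = 13 > 1.

Details: <chi, chi> = (1/|G|) sum_C |C| * |chi(C)|^2 = (1/16)[1*|9|^2 + 1*|1|^2 + 2*|-2*sqrt(2) - 1|^2 + 2*|5|^2 + 2*|-1 + 2*sqrt(2)|^2 + 4*|-1|^2 + 4*|-3|^2]
  = (1/16)[(81) + (1) + (8*sqrt(2) + 18) + (50) + (18 - 8*sqrt(2)) + (4) + (36)] = 208/16 = 13.
A character is irreducible iff <chi, chi> = 1, so this representation is reducible.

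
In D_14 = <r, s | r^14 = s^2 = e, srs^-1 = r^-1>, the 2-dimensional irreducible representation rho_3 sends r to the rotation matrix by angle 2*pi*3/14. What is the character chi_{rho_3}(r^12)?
chi_{rho_3}(r^12) = 2*cos(2*pi*3*12/14) = -2*cos(pi/7)

Explanation: rho_3(r^12) is rotation by angle 2*pi*3*12/14, whose trace is 2*cos(2*pi*3*12/14) = -2*cos(pi/7).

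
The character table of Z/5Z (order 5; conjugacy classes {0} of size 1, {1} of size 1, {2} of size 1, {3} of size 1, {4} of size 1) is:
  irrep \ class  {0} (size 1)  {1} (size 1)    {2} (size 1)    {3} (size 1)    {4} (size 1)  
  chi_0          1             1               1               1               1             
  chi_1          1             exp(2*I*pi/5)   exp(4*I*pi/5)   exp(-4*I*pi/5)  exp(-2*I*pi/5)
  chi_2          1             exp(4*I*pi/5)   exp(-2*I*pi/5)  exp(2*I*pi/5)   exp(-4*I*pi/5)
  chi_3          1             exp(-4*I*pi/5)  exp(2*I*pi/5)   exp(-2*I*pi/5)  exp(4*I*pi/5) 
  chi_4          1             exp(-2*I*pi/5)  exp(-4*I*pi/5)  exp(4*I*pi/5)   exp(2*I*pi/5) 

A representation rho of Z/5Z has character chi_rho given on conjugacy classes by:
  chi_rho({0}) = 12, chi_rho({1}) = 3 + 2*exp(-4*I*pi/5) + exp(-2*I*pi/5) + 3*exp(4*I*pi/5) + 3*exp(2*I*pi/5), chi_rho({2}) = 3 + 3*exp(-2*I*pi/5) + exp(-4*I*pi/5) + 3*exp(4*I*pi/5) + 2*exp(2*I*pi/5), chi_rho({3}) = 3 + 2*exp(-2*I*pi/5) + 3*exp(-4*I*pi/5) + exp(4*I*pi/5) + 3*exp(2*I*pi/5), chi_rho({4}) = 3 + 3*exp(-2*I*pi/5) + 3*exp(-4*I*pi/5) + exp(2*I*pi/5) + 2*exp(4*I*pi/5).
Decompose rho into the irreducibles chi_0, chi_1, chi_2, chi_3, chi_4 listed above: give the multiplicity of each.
Multiplicities: chi_0: 3, chi_1: 3, chi_2: 3, chi_3: 2, chi_4: 1.

Justification: Use <chi_rho, chi> = (1/|G|) sum_C |C| * chi_rho(C) * conj(chi(C)) with |G| = 5 for each irreducible chi in the table:
  <chi_rho, chi_0> = (1/5)[1*(12)*conj(1) + 1*(3 + 2*exp(-4*I*pi/5) + exp(-2*I*pi/5) + 3*exp(4*I*pi/5) + 3*exp(2*I*pi/5))*conj(1) + 1*(3 + 3*exp(-2*I*pi/5) + exp(-4*I*pi/5) + 3*exp(4*I*pi/5) + 2*exp(2*I*pi/5))*conj(1) + 1*(3 + 2*exp(-2*I*pi/5) + 3*exp(-4*I*pi/5) + exp(4*I*pi/5) + 3*exp(2*I*pi/5))*conj(1) + 1*(3 + 3*exp(-2*I*pi/5) + 3*exp(-4*I*pi/5) + exp(2*I*pi/5) + 2*exp(4*I*pi/5))*conj(1)]
      = (1/5)[(12) + (3 + 2*exp(-4*I*pi/5) + exp(-2*I*pi/5) + 3*exp(4*I*pi/5) + 3*exp(2*I*pi/5)) + (3 + 3*exp(-2*I*pi/5) + exp(-4*I*pi/5) + 3*exp(4*I*pi/5) + 2*exp(2*I*pi/5)) + (3 + 2*exp(-2*I*pi/5) + 3*exp(-4*I*pi/5) + exp(4*I*pi/5) + 3*exp(2*I*pi/5)) + (3 + 3*exp(-2*I*pi/5) + 3*exp(-4*I*pi/5) + exp(2*I*pi/5) + 2*exp(4*I*pi/5))] = 15/5 = 3
  <chi_rho, chi_1> = (1/5)[1*(12)*conj(1) + 1*(3 + 2*exp(-4*I*pi/5) + exp(-2*I*pi/5) + 3*exp(4*I*pi/5) + 3*exp(2*I*pi/5))*conj(exp(2*I*pi/5)) + 1*(3 + 3*exp(-2*I*pi/5) + exp(-4*I*pi/5) + 3*exp(4*I*pi/5) + 2*exp(2*I*pi/5))*conj(exp(4*I*pi/5)) + 1*(3 + 2*exp(-2*I*pi/5) + 3*exp(-4*I*pi/5) + exp(4*I*pi/5) + 3*exp(2*I*pi/5))*conj(exp(-4*I*pi/5)) + 1*(3 + 3*exp(-2*I*pi/5) + 3*exp(-4*I*pi/5) + exp(2*I*pi/5) + 2*exp(4*I*pi/5))*conj(exp(-2*I*pi/5))]
      = (1/5)[(12) + (3 + 3*exp(-2*I*pi/5) + exp(-4*I*pi/5) + 2*exp(4*I*pi/5) + 3*exp(2*I*pi/5)) + (3 + 2*exp(-2*I*pi/5) + 3*exp(-4*I*pi/5) + exp(2*I*pi/5) + 3*exp(4*I*pi/5)) + (3 + 3*exp(-4*I*pi/5) + exp(-2*I*pi/5) + 3*exp(4*I*pi/5) + 2*exp(2*I*pi/5)) + (3 + 3*exp(-2*I*pi/5) + 2*exp(-4*I*pi/5) + exp(4*I*pi/5) + 3*exp(2*I*pi/5))] = 15/5 = 3
  <chi_rho, chi_2> = (1/5)[1*(12)*conj(1) + 1*(3 + 2*exp(-4*I*pi/5) + exp(-2*I*pi/5) + 3*exp(4*I*pi/5) + 3*exp(2*I*pi/5))*conj(exp(4*I*pi/5)) + 1*(3 + 3*exp(-2*I*pi/5) + exp(-4*I*pi/5) + 3*exp(4*I*pi/5) + 2*exp(2*I*pi/5))*conj(exp(-2*I*pi/5)) + 1*(3 + 2*exp(-2*I*pi/5) + 3*exp(-4*I*pi/5) + exp(4*I*pi/5) + 3*exp(2*I*pi/5))*conj(exp(2*I*pi/5)) + 1*(3 + 3*exp(-2*I*pi/5) + 3*exp(-4*I*pi/5) + exp(2*I*pi/5) + 2*exp(4*I*pi/5))*conj(exp(-4*I*pi/5))]
      = (1/5)[(12) + (3 + 3*exp(-2*I*pi/5) + 3*exp(-4*I*pi/5) + exp(4*I*pi/5) + 2*exp(2*I*pi/5)) + (3 + 3*exp(-4*I*pi/5) + exp(-2*I*pi/5) + 2*exp(4*I*pi/5) + 3*exp(2*I*pi/5)) + (3 + 3*exp(-2*I*pi/5) + 2*exp(-4*I*pi/5) + exp(2*I*pi/5) + 3*exp(4*I*pi/5)) + (3 + 2*exp(-2*I*pi/5) + exp(-4*I*pi/5) + 3*exp(4*I*pi/5) + 3*exp(2*I*pi/5))] = 15/5 = 3
  <chi_rho, chi_3> = (1/5)[1*(12)*conj(1) + 1*(3 + 2*exp(-4*I*pi/5) + exp(-2*I*pi/5) + 3*exp(4*I*pi/5) + 3*exp(2*I*pi/5))*conj(exp(-4*I*pi/5)) + 1*(3 + 3*exp(-2*I*pi/5) + exp(-4*I*pi/5) + 3*exp(4*I*pi/5) + 2*exp(2*I*pi/5))*conj(exp(2*I*pi/5)) + 1*(3 + 2*exp(-2*I*pi/5) + 3*exp(-4*I*pi/5) + exp(4*I*pi/5) + 3*exp(2*I*pi/5))*conj(exp(-2*I*pi/5)) + 1*(3 + 3*exp(-2*I*pi/5) + 3*exp(-4*I*pi/5) + exp(2*I*pi/5) + 2*exp(4*I*pi/5))*conj(exp(4*I*pi/5))]
      = (1/5)[(12) + (2 + 3*exp(-2*I*pi/5) + 3*exp(-4*I*pi/5) + exp(2*I*pi/5) + 3*exp(4*I*pi/5)) + (2 + 3*exp(-2*I*pi/5) + 3*exp(-4*I*pi/5) + exp(4*I*pi/5) + 3*exp(2*I*pi/5)) + (2 + 3*exp(-2*I*pi/5) + exp(-4*I*pi/5) + 3*exp(4*I*pi/5) + 3*exp(2*I*pi/5)) + (2 + 3*exp(-4*I*pi/5) + exp(-2*I*pi/5) + 3*exp(4*I*pi/5) + 3*exp(2*I*pi/5))] = 10/5 = 2
  <chi_rho, chi_4> = (1/5)[1*(12)*conj(1) + 1*(3 + 2*exp(-4*I*pi/5) + exp(-2*I*pi/5) + 3*exp(4*I*pi/5) + 3*exp(2*I*pi/5))*conj(exp(-2*I*pi/5)) + 1*(3 + 3*exp(-2*I*pi/5) + exp(-4*I*pi/5) + 3*exp(4*I*pi/5) + 2*exp(2*I*pi/5))*conj(exp(-4*I*pi/5)) + 1*(3 + 2*exp(-2*I*pi/5) + 3*exp(-4*I*pi/5) + exp(4*I*pi/5) + 3*exp(2*I*pi/5))*conj(exp(4*I*pi/5)) + 1*(3 + 3*exp(-2*I*pi/5) + 3*exp(-4*I*pi/5) + exp(2*I*pi/5) + 2*exp(4*I*pi/5))*conj(exp(2*I*pi/5))]
      = (1/5)[(12) + (1 + 2*exp(-2*I*pi/5) + 3*exp(-4*I*pi/5) + 3*exp(4*I*pi/5) + 3*exp(2*I*pi/5)) + (1 + 3*exp(-2*I*pi/5) + 2*exp(-4*I*pi/5) + 3*exp(4*I*pi/5) + 3*exp(2*I*pi/5)) + (1 + 3*exp(-2*I*pi/5) + 3*exp(-4*I*pi/5) + 2*exp(4*I*pi/5) + 3*exp(2*I*pi/5)) + (1 + 3*exp(-2*I*pi/5) + 3*exp(-4*I*pi/5) + 3*exp(4*I*pi/5) + 2*exp(2*I*pi/5))] = 5/5 = 1
(Exp terms are combined using exp(i*s)*conj(exp(i*t)) = exp(i*(s-t)), and sums of them are collapsed using the identity that for every m > 1 the m distinct m-th roots of unity sum to 0, e.g. 1 + exp(2*I*pi/3) + exp(-2*I*pi/3) = 0.)
Dimension check: dim(rho) = sum (mult * dim) = 3*1 + 3*1 + 3*1 + 2*1 + 1*1 = 12 = chi_rho(e) = 12.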